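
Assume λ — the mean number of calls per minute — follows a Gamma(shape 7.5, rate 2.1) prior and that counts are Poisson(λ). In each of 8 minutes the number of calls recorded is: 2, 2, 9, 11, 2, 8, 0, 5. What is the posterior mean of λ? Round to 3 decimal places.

The Poisson likelihood adds the total count to the shape and the number of exposure periods to the rate. Here ∑xᵢ = 39 and n = 8, so shape 7.5→46.5 and rate 2.1→10.1.
E[λ | data] = 46.5/10.1 = 4.604.

Posterior mean ≈ 4.604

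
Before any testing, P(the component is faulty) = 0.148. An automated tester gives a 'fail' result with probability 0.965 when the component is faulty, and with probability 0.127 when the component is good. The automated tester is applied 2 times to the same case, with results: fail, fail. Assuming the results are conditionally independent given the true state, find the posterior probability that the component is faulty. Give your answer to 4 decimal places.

Let H be the event that the component is faulty; start with P(H) = 0.148. P('fail'|H) = 0.965, P('fail'|¬H) = 0.127.
Update on result 1 ('fail'): P(H) ← 0.965·0.1480 / (0.965·0.1480 + 0.127·0.8520) = 0.14282/0.25102 = 0.5689.
Update on result 2 ('fail'): P(H) ← 0.965·0.5689 / (0.965·0.5689 + 0.127·0.4311) = 0.54904/0.60378 = 0.9093.

Posterior P(H) ≈ 0.9093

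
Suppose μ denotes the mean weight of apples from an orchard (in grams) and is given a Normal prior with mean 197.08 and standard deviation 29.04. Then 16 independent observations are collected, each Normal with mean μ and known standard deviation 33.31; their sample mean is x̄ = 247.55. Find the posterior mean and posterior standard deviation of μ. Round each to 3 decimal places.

Posterior mean ≈ 243.715; posterior SD ≈ 8.005

With known σ, the Normal prior is conjugate. Weight on the data is w = (n/σ²)/(n/σ² + 1/τ₀²) = 0.0144202/(0.0144202+0.00118579) = 0.92402.
Posterior mean = w·x̄ + (1−w)·μ₀ = 0.92402·247.55 + 0.075983·197.08 = 243.715. Posterior variance = 1/(0.0144202+0.00118579) = 64.0780, so SD = 8.005.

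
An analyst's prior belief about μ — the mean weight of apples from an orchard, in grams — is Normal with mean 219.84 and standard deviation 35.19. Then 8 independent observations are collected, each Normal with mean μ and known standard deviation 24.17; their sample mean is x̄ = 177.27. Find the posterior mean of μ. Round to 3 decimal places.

With known σ, the Normal prior is conjugate. Weight on the data is w = (n/σ²)/(n/σ² + 1/τ₀²) = 0.0136942/(0.0136942+0.00080754) = 0.94431.
Posterior mean = w·x̄ + (1−w)·μ₀ = 0.94431·177.27 + 0.055685·219.84 = 179.641.

Posterior mean ≈ 179.641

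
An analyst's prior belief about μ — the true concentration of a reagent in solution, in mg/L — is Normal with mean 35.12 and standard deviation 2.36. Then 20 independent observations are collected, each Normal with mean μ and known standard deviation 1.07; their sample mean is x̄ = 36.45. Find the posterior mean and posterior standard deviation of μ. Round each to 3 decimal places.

Posterior mean ≈ 36.436; posterior SD ≈ 0.238

Prior precision 1/τ₀² = 1/2.36² = 0.179546; data precision n/σ² = 20/1.07² = 17.4688.
Posterior precision = 0.179546 + 17.4688 = 17.6483, giving posterior SD = 1/√17.6483 = 0.238.
Posterior mean = (0.179546·35.12 + 17.4688·36.45) / 17.6483 = 36.436.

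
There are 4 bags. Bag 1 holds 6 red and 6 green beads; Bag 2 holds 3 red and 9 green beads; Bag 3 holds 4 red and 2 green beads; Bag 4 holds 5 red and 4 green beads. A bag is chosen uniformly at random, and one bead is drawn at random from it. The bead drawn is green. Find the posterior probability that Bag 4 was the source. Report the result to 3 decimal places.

P(green|Bag 1) = 0.5; P(green|Bag 2) = 0.75; P(green|Bag 3) = 0.3333; P(green|Bag 4) = 0.4444.
Prior × likelihood for each source: 0.25·0.5=0.1250, 0.25·0.75=0.1875, 0.25·0.3333=0.08333, 0.25·0.4444=0.1111. Summing gives P(green) = 0.50694.
P(Bag 4 | green) = 0.1111 / 0.50694 = 0.219.

Posterior probability ≈ 0.219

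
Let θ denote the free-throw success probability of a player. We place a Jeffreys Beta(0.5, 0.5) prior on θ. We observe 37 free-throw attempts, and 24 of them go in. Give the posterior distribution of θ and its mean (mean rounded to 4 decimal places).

Observing 24 successes and 13 failures updates Beta(0.5, 0.5) by adding the success and failure counts to the two shape parameters: α = 0.5+24 = 24.5, β = 0.5+13 = 13.5.
Posterior mean = α/(α+β) = 24.5/38 = 0.6447.

Posterior: Beta(24.5, 13.5); mean ≈ 0.6447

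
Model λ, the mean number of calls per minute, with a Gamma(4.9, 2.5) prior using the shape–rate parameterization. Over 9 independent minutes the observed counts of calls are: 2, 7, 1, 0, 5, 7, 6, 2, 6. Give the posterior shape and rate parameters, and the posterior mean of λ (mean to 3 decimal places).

Total count ∑xᵢ = 36 over n = 9 minutes.
Gamma is conjugate to the Poisson likelihood: posterior is Gamma(shape = 4.9+36 = 40.9, rate = 2.5+9 = 11.5).
Posterior mean = shape/rate = 40.9/11.5 = 3.557.

Posterior: Gamma(shape=40.9, rate=11.5); mean ≈ 3.557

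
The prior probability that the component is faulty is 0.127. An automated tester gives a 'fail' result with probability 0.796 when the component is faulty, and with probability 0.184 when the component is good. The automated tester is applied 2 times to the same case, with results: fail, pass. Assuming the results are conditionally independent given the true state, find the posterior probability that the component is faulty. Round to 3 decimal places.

Posterior P(H) ≈ 0.136

Let H be the event that the component is faulty; start with P(H) = 0.127. P('fail'|H) = 0.796, P('fail'|¬H) = 0.184.
Update on result 1 ('fail'): P(H) ← 0.796·0.1270 / (0.796·0.1270 + 0.184·0.8730) = 0.10109/0.26172 = 0.3863.
Update on result 2 ('pass'): P(H) ← 0.204·0.3863 / (0.204·0.3863 + 0.816·0.6137) = 0.078796/0.57961 = 0.1359.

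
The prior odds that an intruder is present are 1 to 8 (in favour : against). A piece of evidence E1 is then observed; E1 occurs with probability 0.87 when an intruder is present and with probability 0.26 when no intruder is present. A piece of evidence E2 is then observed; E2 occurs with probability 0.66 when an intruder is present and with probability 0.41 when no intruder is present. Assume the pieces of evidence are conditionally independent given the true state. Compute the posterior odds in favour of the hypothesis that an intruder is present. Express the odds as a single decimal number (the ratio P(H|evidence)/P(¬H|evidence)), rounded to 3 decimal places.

Posterior odds ≈ 0.673

Prior odds = 1/8 = 0.12500.
Likelihood ratio for E1 = 0.87/0.26 = 3.3462.
Likelihood ratio for E2 = 0.66/0.41 = 1.6098.
Posterior odds = prior odds × LR₁ × LR₂ = 0.67331.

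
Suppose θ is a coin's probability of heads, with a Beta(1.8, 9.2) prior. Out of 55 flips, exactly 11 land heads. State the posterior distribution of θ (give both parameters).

The binomial likelihood is conjugate to the Beta prior: with 11 successes and 44 failures, the posterior is Beta(1.8+11, 9.2+44) = Beta(12.8, 53.2).

Posterior: Beta(12.8, 53.2)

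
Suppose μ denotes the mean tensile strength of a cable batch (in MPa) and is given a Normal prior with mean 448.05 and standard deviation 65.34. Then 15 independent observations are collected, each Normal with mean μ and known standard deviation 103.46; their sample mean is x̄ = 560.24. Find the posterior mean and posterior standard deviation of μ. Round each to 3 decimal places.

Posterior mean ≈ 544.173; posterior SD ≈ 24.727

Prior precision 1/τ₀² = 1/65.34² = 0.00023423; data precision n/σ² = 15/103.46² = 0.00140135.
Posterior precision = 0.00023423 + 0.00140135 = 0.00163558, giving posterior SD = 1/√0.00163558 = 24.727.
Posterior mean = (0.00023423·448.05 + 0.00140135·560.24) / 0.00163558 = 544.173.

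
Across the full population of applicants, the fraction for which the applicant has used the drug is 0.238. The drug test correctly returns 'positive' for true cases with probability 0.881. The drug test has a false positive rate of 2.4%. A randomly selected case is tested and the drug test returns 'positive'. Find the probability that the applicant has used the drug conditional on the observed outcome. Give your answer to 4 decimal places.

Let H be the event that the applicant has used the drug. P(H) = 0.238, so P(¬H) = 0.762. With E the 'positive' result, P(E|H) = 0.881 and P(E|¬H) = 0.024.
P(E) = 0.881·0.238 + 0.024·0.762 = 0.20968 + 0.018288 = 0.22797.
By Bayes' theorem, P(H|E) = 0.20968 / 0.22797 = 0.9198.

P(H | E) ≈ 0.9198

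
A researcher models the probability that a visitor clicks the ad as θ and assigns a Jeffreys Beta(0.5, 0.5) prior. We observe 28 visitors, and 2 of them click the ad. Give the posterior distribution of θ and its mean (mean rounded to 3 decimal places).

Posterior: Beta(2.5, 26.5); mean ≈ 0.086

The binomial likelihood is conjugate to the Beta prior: with 2 successes and 26 failures, the posterior is Beta(0.5+2, 0.5+26) = Beta(2.5, 26.5).
E[θ | data] = 2.5/(2.5+26.5) = 0.086.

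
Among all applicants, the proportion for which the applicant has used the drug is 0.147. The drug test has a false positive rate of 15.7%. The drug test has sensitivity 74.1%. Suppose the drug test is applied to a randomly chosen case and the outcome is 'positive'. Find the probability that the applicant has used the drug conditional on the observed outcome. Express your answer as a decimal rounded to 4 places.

Write H for 'the applicant has used the drug'. Prior odds H:¬H = 0.147/0.853 = 0.17233. For the 'positive' outcome, the likelihood ratio is 0.741/0.157 = 4.7197.
Posterior odds = 0.17233 × 4.7197 = 0.81337, so P(H|E) = 0.81337/(1+0.81337) = 0.4485.

P(H | E) ≈ 0.4485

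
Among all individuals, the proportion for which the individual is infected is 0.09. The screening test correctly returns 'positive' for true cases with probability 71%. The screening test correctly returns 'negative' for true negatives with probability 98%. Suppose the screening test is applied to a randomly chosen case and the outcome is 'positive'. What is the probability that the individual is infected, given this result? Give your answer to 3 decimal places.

P(H | E) ≈ 0.778

Write H for 'the individual is infected'. Prior odds H:¬H = 0.09/0.91 = 0.098901. For the 'positive' outcome, the likelihood ratio is 0.71/0.02 = 35.500.
Posterior odds = 0.098901 × 35.500 = 3.5110, so P(H|E) = 3.5110/(1+3.5110) = 0.778.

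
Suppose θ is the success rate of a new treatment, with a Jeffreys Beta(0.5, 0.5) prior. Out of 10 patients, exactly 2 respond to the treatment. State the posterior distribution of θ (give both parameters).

Posterior: Beta(2.5, 8.5)

The binomial likelihood is conjugate to the Beta prior: with 2 successes and 8 failures, the posterior is Beta(0.5+2, 0.5+8) = Beta(2.5, 8.5).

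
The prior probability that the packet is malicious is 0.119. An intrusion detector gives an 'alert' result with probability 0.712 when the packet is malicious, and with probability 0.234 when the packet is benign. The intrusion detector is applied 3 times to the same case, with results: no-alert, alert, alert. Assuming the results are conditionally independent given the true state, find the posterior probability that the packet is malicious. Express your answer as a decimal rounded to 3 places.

Let H be the event that the packet is malicious; start with P(H) = 0.119. P('alert'|H) = 0.712, P('alert'|¬H) = 0.234.
Update on result 1 ('no-alert'): P(H) ← 0.288·0.1190 / (0.288·0.1190 + 0.766·0.8810) = 0.034272/0.70912 = 0.0483.
Update on result 2 ('alert'): P(H) ← 0.712·0.0483 / (0.712·0.0483 + 0.234·0.9517) = 0.034411/0.25710 = 0.1338.
Update on result 3 ('alert'): P(H) ← 0.712·0.1338 / (0.712·0.1338 + 0.234·0.8662) = 0.095296/0.29798 = 0.3198.

Posterior P(H) ≈ 0.320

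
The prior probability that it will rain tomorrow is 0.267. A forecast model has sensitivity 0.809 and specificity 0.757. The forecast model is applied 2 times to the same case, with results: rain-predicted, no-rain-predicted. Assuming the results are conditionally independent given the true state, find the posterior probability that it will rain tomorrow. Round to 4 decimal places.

Posterior P(H) ≈ 0.2343

With H the event that it will rain tomorrow, the joint likelihood of the observed sequence is P(data|H) = 0.809·0.191 = 0.15452 and P(data|¬H) = 0.243·0.757 = 0.18395.
Bayes: P(H|data) = 0.267·0.15452 / (0.267·0.15452 + 0.733·0.18395) = 0.041257/0.17609 = 0.2343.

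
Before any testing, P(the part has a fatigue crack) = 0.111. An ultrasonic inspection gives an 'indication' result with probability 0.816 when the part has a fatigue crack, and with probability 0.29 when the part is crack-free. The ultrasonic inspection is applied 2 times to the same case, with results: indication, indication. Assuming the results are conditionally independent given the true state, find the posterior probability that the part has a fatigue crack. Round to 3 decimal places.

With H the event that the part has a fatigue crack, the joint likelihood of the observed sequence is P(data|H) = 0.816·0.816 = 0.66586 and P(data|¬H) = 0.29·0.29 = 0.084100.
Bayes: P(H|data) = 0.111·0.66586 / (0.111·0.66586 + 0.889·0.084100) = 0.073910/0.14867 = 0.4971.

Posterior P(H) ≈ 0.497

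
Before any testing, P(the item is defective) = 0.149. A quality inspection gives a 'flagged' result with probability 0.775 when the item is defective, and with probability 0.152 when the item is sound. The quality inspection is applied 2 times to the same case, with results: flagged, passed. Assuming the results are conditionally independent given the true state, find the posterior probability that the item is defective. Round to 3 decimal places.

Posterior P(H) ≈ 0.192

Let H be the event that the item is defective; start with P(H) = 0.149. P('flagged'|H) = 0.775, P('flagged'|¬H) = 0.152.
Update on result 1 ('flagged'): P(H) ← 0.775·0.1490 / (0.775·0.1490 + 0.152·0.8510) = 0.11547/0.24483 = 0.4717.
Update on result 2 ('passed'): P(H) ← 0.225·0.4717 / (0.225·0.4717 + 0.848·0.5283) = 0.10612/0.55416 = 0.1915.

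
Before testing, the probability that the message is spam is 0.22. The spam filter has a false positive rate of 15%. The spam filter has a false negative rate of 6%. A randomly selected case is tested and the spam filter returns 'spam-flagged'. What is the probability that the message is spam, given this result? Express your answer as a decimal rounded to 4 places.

P(H | E) ≈ 0.6387

Let H be the event that the message is spam. P(H) = 0.22, so P(¬H) = 0.78. With E the 'spam-flagged' result, P(E|H) = 0.94 and P(E|¬H) = 0.15.
P(E) = 0.94·0.22 + 0.15·0.78 = 0.20680 + 0.11700 = 0.32380.
By Bayes' theorem, P(H|E) = 0.20680 / 0.32380 = 0.6387.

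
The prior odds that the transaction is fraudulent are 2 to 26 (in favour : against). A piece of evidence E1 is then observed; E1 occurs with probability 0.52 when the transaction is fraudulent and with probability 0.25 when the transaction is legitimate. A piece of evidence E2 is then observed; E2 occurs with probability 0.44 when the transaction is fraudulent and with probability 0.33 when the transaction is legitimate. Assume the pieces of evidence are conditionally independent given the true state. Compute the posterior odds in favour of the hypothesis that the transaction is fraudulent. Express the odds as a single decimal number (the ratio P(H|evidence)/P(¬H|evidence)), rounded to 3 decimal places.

Posterior odds ≈ 0.213

Prior odds = 2/26 = 0.076923. In log-odds, ln(0.076923) = -2.5649.
Add log likelihood ratios: ln(2.0800) + ln(1.3333) = 1.0200.
Posterior log-odds = -1.5449, so posterior odds = exp(-1.5449) = 0.21333.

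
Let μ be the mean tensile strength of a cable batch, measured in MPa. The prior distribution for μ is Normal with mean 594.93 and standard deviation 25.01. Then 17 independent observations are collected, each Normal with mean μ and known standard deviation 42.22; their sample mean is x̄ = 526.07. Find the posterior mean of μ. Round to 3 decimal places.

Posterior mean ≈ 535.956

Prior precision 1/τ₀² = 1/25.01² = 0.00159872; data precision n/σ² = 17/42.22² = 0.00953701.
Posterior precision = 0.00159872 + 0.00953701 = 0.0111357.
Posterior mean = (0.00159872·594.93 + 0.00953701·526.07) / 0.0111357 = 535.956.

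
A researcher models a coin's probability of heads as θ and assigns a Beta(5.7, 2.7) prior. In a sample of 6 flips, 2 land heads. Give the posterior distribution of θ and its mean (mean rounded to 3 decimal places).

The binomial likelihood is conjugate to the Beta prior: with 2 successes and 4 failures, the posterior is Beta(5.7+2, 2.7+4) = Beta(7.7, 6.7).
E[θ | data] = 7.7/(7.7+6.7) = 0.535.

Posterior: Beta(7.7, 6.7); mean ≈ 0.535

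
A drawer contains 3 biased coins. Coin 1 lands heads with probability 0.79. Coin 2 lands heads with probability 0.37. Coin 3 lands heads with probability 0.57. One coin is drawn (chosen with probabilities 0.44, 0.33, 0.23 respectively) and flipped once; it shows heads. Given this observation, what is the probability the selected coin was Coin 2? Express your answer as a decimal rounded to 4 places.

P(heads|C1) = 0.79; P(heads|C2) = 0.37; P(heads|C3) = 0.57.
Prior × likelihood for each source: 0.44·0.79=0.3476, 0.33·0.37=0.1221, 0.23·0.57=0.1311. Summing gives P(heads) = 0.60080.
P(Coin 2 | heads) = 0.1221 / 0.60080 = 0.2032.

Posterior probability ≈ 0.2032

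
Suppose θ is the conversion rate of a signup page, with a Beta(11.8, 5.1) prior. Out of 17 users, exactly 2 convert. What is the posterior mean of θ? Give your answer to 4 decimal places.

The binomial likelihood is conjugate to the Beta prior: with 2 successes and 15 failures, the posterior is Beta(11.8+2, 5.1+15) = Beta(13.8, 20.1).
Posterior mean = α/(α+β) = 13.8/33.9 = 0.4071.

Posterior mean ≈ 0.4071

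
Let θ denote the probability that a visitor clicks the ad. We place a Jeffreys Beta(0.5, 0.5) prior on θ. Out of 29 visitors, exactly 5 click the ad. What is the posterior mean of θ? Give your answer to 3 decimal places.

Posterior mean ≈ 0.183

The binomial likelihood is conjugate to the Beta prior: with 5 successes and 24 failures, the posterior is Beta(0.5+5, 0.5+24) = Beta(5.5, 24.5).
E[θ | data] = 5.5/(5.5+24.5) = 0.183.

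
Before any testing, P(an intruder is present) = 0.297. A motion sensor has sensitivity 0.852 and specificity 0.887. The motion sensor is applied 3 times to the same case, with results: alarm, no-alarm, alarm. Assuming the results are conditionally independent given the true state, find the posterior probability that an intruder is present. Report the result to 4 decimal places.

With H the event that an intruder is present, the joint likelihood of the observed sequence is P(data|H) = 0.852·0.148·0.852 = 0.10743 and P(data|¬H) = 0.113·0.887·0.113 = 0.011326.
Bayes: P(H|data) = 0.297·0.10743 / (0.297·0.10743 + 0.703·0.011326) = 0.031908/0.039870 = 0.8003.

Posterior P(H) ≈ 0.8003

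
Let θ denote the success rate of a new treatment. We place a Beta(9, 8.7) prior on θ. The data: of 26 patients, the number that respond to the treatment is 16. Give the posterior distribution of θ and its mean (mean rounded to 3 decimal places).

The binomial likelihood is conjugate to the Beta prior: with 16 successes and 10 failures, the posterior is Beta(9+16, 8.7+10) = Beta(25, 18.7).
E[θ | data] = 25/(25+18.7) = 0.572.

Posterior: Beta(25, 18.7); mean ≈ 0.572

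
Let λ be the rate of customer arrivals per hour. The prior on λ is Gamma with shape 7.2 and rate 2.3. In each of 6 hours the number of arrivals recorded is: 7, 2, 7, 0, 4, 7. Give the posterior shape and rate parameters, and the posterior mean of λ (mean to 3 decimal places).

Posterior: Gamma(shape=34.2, rate=8.3); mean ≈ 4.120

Total count ∑xᵢ = 27 over n = 6 hours.
Gamma is conjugate to the Poisson likelihood: posterior is Gamma(shape = 7.2+27 = 34.2, rate = 2.3+6 = 8.3).
E[λ | data] = 34.2/8.3 = 4.120.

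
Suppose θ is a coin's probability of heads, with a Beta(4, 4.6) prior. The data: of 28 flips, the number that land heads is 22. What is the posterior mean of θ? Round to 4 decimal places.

Posterior mean ≈ 0.7104

The binomial likelihood is conjugate to the Beta prior: with 22 successes and 6 failures, the posterior is Beta(4+22, 4.6+6) = Beta(26, 10.6).
Posterior mean = α/(α+β) = 26/36.6 = 0.7104.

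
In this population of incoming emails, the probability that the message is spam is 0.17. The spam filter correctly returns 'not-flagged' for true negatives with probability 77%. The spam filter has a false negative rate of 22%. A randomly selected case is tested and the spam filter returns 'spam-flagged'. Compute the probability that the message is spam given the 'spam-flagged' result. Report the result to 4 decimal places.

P(H | E) ≈ 0.4099

Let H be the event that the message is spam. P(H) = 0.17, so P(¬H) = 0.83. With E the 'spam-flagged' result, P(E|H) = 0.78 and P(E|¬H) = 0.23.
P(E) = 0.78·0.17 + 0.23·0.83 = 0.13260 + 0.19090 = 0.32350.
By Bayes' theorem, P(H|E) = 0.13260 / 0.32350 = 0.4099.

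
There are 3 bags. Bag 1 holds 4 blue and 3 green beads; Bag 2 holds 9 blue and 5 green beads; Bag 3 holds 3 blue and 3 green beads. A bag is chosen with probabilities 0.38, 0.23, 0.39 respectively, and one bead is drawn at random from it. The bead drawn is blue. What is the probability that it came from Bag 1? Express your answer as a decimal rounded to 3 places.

Tabulate prior·likelihood by source: [1] prior 0.38, lik 0.5714, product 0.2171; [2] prior 0.23, lik 0.6429, product 0.1479; [3] prior 0.39, lik 0.5, product 0.1950.
Normalizing constant = 0.56000; the posterior for Bag 1 is its product over the sum, 0.2171/0.56000 = 0.388.

Posterior probability ≈ 0.388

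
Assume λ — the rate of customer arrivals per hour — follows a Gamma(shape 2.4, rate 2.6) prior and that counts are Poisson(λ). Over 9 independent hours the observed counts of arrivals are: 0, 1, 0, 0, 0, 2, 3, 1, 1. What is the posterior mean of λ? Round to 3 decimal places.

The Poisson likelihood adds the total count to the shape and the number of exposure periods to the rate. Here ∑xᵢ = 8 and n = 9, so shape 2.4→10.4 and rate 2.6→11.6.
Posterior mean = shape/rate = 10.4/11.6 = 0.897.

Posterior mean ≈ 0.897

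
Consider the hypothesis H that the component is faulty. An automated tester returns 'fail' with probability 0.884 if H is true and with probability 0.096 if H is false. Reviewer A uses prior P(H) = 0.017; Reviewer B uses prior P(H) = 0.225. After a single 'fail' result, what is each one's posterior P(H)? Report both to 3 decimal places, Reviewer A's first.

The likelihood ratio for a 'fail' result is 0.884/0.096 = 9.2083.
Reviewer A: prior odds 0.017/0.983 = 0.017294; posterior odds 0.15925; posterior probability 0.137.
Reviewer B: prior odds 0.225/0.775 = 0.29032; posterior odds 2.6734; posterior probability 0.728.

Reviewer A: 0.137; Reviewer B: 0.728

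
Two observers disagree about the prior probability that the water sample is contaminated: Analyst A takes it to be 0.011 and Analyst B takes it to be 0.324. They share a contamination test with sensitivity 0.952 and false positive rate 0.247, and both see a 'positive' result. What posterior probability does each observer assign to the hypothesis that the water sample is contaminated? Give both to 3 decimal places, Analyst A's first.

P('+'|H) = 0.952, P('+'|¬H) = 0.247.
Analyst A: numerator 0.952·0.011 = 0.010472; evidence = 0.010472+0.247·0.989 = 0.25476; posterior = 0.041.
Analyst B: numerator 0.952·0.324 = 0.30845; evidence = 0.30845+0.247·0.676 = 0.47542; posterior = 0.649.

Analyst A: 0.041; Analyst B: 0.649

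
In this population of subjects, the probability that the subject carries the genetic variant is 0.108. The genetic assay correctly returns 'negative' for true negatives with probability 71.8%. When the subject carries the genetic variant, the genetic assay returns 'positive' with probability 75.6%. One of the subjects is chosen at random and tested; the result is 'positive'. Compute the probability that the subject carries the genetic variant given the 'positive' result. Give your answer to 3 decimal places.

Write H for 'the subject carries the genetic variant'. Prior odds H:¬H = 0.108/0.892 = 0.12108. For the 'positive' outcome, the likelihood ratio is 0.756/0.282 = 2.6809.
Posterior odds = 0.12108 × 2.6809 = 0.32459, so P(H|E) = 0.32459/(1+0.32459) = 0.245.

P(H | E) ≈ 0.245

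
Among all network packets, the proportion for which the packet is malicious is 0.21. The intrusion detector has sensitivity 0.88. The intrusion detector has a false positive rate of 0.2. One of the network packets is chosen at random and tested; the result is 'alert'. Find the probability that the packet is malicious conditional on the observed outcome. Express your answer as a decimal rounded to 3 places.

P(H | E) ≈ 0.539

Write H for 'the packet is malicious'. Prior odds H:¬H = 0.21/0.79 = 0.26582. For the 'alert' outcome, the likelihood ratio is 0.88/0.2 = 4.4000.
Posterior odds = 0.26582 × 4.4000 = 1.1696, so P(H|E) = 1.1696/(1+1.1696) = 0.539.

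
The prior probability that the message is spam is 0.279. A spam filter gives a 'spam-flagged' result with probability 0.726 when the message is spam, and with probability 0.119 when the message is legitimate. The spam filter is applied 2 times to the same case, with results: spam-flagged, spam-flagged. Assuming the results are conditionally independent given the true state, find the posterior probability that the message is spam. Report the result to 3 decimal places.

Posterior P(H) ≈ 0.935

Let H be the event that the message is spam; start with P(H) = 0.279. P('spam-flagged'|H) = 0.726, P('spam-flagged'|¬H) = 0.119.
Update on result 1 ('spam-flagged'): P(H) ← 0.726·0.2790 / (0.726·0.2790 + 0.119·0.7210) = 0.20255/0.28835 = 0.7025.
Update on result 2 ('spam-flagged'): P(H) ← 0.726·0.7025 / (0.726·0.7025 + 0.119·0.2975) = 0.50998/0.54539 = 0.9351.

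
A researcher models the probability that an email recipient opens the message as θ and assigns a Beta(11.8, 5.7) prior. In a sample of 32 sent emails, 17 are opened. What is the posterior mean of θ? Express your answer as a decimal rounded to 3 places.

Observing 17 successes and 15 failures updates Beta(11.8, 5.7) by adding the success and failure counts to the two shape parameters: α = 11.8+17 = 28.8, β = 5.7+15 = 20.7.
Posterior mean = α/(α+β) = 28.8/49.5 = 0.582.

Posterior mean ≈ 0.582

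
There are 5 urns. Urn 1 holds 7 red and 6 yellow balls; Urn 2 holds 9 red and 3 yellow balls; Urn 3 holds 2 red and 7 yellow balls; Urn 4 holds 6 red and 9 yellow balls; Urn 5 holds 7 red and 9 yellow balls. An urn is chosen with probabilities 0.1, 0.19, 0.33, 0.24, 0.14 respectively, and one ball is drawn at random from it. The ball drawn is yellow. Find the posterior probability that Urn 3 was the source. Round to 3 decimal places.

P(yellow|Urn 1) = 0.4615; P(yellow|Urn 2) = 0.25; P(yellow|Urn 3) = 0.7778; P(yellow|Urn 4) = 0.6; P(yellow|Urn 5) = 0.5625.
Prior × likelihood for each source: 0.1·0.4615=0.04615, 0.19·0.25=0.04750, 0.33·0.7778=0.2567, 0.24·0.6=0.1440, 0.14·0.5625=0.07875. Summing gives P(yellow) = 0.57307.
P(Urn 3 | yellow) = 0.2567 / 0.57307 = 0.448.

Posterior probability ≈ 0.448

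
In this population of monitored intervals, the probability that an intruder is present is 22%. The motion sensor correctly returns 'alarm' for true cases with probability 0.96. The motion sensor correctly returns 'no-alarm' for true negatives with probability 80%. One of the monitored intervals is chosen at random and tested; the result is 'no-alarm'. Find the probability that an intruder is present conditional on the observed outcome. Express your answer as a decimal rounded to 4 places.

P(H | E) ≈ 0.0139

Write H for 'an intruder is present'. Prior odds H:¬H = 0.22/0.78 = 0.28205. For the 'no-alarm' outcome, the likelihood ratio is 0.04/0.8 = 0.050000.
Posterior odds = 0.28205 × 0.050000 = 0.014103, so P(H|E) = 0.014103/(1+0.014103) = 0.0139.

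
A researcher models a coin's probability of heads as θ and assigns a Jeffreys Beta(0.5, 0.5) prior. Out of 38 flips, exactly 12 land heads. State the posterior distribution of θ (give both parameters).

The binomial likelihood is conjugate to the Beta prior: with 12 successes and 26 failures, the posterior is Beta(0.5+12, 0.5+26) = Beta(12.5, 26.5).

Posterior: Beta(12.5, 26.5)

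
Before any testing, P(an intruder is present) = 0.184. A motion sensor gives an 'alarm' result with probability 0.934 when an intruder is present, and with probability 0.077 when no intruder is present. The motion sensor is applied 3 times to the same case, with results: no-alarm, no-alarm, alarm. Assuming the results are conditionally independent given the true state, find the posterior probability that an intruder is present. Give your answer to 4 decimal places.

Let H be the event that an intruder is present; start with P(H) = 0.184. P('alarm'|H) = 0.934, P('alarm'|¬H) = 0.077.
Update on result 1 ('no-alarm'): P(H) ← 0.066·0.1840 / (0.066·0.1840 + 0.923·0.8160) = 0.012144/0.76531 = 0.0159.
Update on result 2 ('no-alarm'): P(H) ← 0.066·0.0159 / (0.066·0.0159 + 0.923·0.9841) = 0.0010473/0.90940 = 0.0012.
Update on result 3 ('alarm'): P(H) ← 0.934·0.0012 / (0.934·0.0012 + 0.077·0.9988) = 0.0010756/0.077987 = 0.0138.

Posterior P(H) ≈ 0.0138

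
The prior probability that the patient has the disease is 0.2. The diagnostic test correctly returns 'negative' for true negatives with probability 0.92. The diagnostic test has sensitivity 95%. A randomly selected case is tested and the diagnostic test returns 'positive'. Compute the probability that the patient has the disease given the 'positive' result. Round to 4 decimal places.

P(H | E) ≈ 0.7480

Write H for 'the patient has the disease'. Prior odds H:¬H = 0.2/0.8 = 0.25000. For the 'positive' outcome, the likelihood ratio is 0.95/0.08 = 11.875.
Posterior odds = 0.25000 × 11.875 = 2.9688, so P(H|E) = 2.9688/(1+2.9688) = 0.7480.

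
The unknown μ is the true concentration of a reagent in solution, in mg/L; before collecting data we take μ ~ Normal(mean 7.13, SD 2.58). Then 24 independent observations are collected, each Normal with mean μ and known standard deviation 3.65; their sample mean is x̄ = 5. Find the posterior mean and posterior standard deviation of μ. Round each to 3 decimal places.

Posterior mean ≈ 5.164; posterior SD ≈ 0.716

With known σ, the Normal prior is conjugate. Weight on the data is w = (n/σ²)/(n/σ² + 1/τ₀²) = 1.80146/(1.80146+0.150231) = 0.92303.
Posterior mean = w·x̄ + (1−w)·μ₀ = 0.92303·5 + 0.076975·7.13 = 5.164. Posterior variance = 1/(1.80146+0.150231) = 0.512375, so SD = 0.716.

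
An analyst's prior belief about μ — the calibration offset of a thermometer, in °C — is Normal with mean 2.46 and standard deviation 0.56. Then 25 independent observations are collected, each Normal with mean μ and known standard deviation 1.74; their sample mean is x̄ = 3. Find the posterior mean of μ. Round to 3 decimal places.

Prior precision 1/τ₀² = 1/0.56² = 3.18878; data precision n/σ² = 25/1.74² = 8.25737.
Posterior precision = 3.18878 + 8.25737 = 11.4461.
Posterior mean = (3.18878·2.46 + 8.25737·3) / 11.4461 = 2.850.

Posterior mean ≈ 2.850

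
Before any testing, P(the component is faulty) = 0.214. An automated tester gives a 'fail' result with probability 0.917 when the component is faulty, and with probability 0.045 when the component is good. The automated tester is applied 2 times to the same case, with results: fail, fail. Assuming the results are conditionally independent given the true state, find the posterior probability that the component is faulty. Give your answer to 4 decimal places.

Posterior P(H) ≈ 0.9912

With H the event that the component is faulty, the joint likelihood of the observed sequence is P(data|H) = 0.917·0.917 = 0.84089 and P(data|¬H) = 0.045·0.045 = 0.0020250.
Bayes: P(H|data) = 0.214·0.84089 / (0.214·0.84089 + 0.786·0.0020250) = 0.17995/0.18154 = 0.9912.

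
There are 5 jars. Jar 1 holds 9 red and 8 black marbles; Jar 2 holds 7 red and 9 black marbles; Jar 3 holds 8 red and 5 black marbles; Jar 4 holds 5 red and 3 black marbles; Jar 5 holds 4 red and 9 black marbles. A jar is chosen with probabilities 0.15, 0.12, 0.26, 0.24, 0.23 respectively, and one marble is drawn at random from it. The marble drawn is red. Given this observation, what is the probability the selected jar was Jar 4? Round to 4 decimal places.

Tabulate prior·likelihood by source: [1] prior 0.15, lik 0.5294, product 0.07941; [2] prior 0.12, lik 0.4375, product 0.05250; [3] prior 0.26, lik 0.6154, product 0.1600; [4] prior 0.24, lik 0.625, product 0.1500; [5] prior 0.23, lik 0.3077, product 0.07077.
Normalizing constant = 0.51268; the posterior for Jar 4 is its product over the sum, 0.1500/0.51268 = 0.2926.

Posterior probability ≈ 0.2926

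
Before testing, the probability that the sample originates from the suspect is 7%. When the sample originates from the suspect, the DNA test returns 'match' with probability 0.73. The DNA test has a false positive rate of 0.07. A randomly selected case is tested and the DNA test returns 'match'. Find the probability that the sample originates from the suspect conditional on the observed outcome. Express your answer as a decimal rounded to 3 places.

P(H | E) ≈ 0.440

Write H for 'the sample originates from the suspect'. Prior odds H:¬H = 0.07/0.93 = 0.075269. For the 'match' outcome, the likelihood ratio is 0.73/0.07 = 10.429.
Posterior odds = 0.075269 × 10.429 = 0.78495, so P(H|E) = 0.78495/(1+0.78495) = 0.440.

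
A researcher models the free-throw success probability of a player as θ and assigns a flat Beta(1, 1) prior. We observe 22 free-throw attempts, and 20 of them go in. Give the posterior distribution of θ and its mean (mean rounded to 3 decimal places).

The binomial likelihood is conjugate to the Beta prior: with 20 successes and 2 failures, the posterior is Beta(1+20, 1+2) = Beta(21, 3).
Posterior mean = α/(α+β) = 21/24 = 0.875.

Posterior: Beta(21, 3); mean ≈ 0.875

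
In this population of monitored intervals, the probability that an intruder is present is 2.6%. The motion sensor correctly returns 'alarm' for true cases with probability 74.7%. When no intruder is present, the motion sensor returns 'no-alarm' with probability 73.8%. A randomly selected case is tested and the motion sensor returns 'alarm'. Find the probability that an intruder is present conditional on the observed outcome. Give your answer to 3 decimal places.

P(H | E) ≈ 0.071

Write H for 'an intruder is present'. Prior odds H:¬H = 0.026/0.974 = 0.026694. For the 'alarm' outcome, the likelihood ratio is 0.747/0.262 = 2.8511.
Posterior odds = 0.026694 × 2.8511 = 0.076109, so P(H|E) = 0.076109/(1+0.076109) = 0.071.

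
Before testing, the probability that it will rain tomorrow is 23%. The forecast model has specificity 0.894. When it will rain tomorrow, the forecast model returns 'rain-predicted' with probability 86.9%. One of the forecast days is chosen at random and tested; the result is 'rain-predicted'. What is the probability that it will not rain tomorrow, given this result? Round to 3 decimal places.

P(¬H | E) ≈ 0.290

Let H be the event that it will rain tomorrow. P(H) = 0.23, so P(¬H) = 0.77. With E the 'rain-predicted' result, P(E|H) = 0.869 and P(E|¬H) = 0.106.
P(E) = 0.869·0.23 + 0.106·0.77 = 0.19987 + 0.081620 = 0.28149.
By Bayes' theorem, P(H|E) = 0.19987 / 0.28149 = 0.710. Hence P(¬H|E) = 1 − 0.710 = 0.290.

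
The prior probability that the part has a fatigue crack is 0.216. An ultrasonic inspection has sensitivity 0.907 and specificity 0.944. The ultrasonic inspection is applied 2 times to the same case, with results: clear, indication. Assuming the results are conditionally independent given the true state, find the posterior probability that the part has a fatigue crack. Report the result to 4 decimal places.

With H the event that the part has a fatigue crack, the joint likelihood of the observed sequence is P(data|H) = 0.093·0.907 = 0.084351 and P(data|¬H) = 0.944·0.056 = 0.052864.
Bayes: P(H|data) = 0.216·0.084351 / (0.216·0.084351 + 0.784·0.052864) = 0.018220/0.059665 = 0.3054.

Posterior P(H) ≈ 0.3054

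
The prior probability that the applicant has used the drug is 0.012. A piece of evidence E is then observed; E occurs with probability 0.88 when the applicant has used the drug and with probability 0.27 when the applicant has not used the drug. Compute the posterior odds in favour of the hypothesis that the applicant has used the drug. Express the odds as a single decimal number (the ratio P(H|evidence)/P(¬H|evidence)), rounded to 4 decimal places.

Posterior odds ≈ 0.0396

Prior odds = 0.012/(1−0.012) = 0.012146. In log-odds, ln(0.012146) = -4.4108.
Add log likelihood ratio: ln(3.2593) = 1.1815.
Posterior log-odds = -3.2293, so posterior odds = exp(-3.2293) = 0.039586.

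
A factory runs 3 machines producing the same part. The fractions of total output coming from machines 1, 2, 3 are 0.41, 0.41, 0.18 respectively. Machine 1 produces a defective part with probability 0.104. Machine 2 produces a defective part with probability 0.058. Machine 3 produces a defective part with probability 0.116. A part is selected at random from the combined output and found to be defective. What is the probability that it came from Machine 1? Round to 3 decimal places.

Posterior probability ≈ 0.488

P(defective|M1) = 0.104; P(defective|M2) = 0.058; P(defective|M3) = 0.116.
Prior × likelihood for each source: 0.41·0.104=0.04264, 0.41·0.058=0.02378, 0.18·0.116=0.02088. Summing gives P(defective) = 0.087300.
P(Machine 1 | defective) = 0.04264 / 0.087300 = 0.488.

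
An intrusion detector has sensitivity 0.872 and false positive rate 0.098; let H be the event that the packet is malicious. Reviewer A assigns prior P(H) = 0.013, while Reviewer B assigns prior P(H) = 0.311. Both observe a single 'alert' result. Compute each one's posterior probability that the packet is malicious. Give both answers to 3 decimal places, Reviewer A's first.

The likelihood ratio for an 'alert' result is 0.872/0.098 = 8.8980.
Reviewer A: prior odds 0.013/0.987 = 0.013171; posterior odds 0.11720; posterior probability 0.105.
Reviewer B: prior odds 0.311/0.689 = 0.45138; posterior odds 4.0164; posterior probability 0.801.

Reviewer A: 0.105; Reviewer B: 0.801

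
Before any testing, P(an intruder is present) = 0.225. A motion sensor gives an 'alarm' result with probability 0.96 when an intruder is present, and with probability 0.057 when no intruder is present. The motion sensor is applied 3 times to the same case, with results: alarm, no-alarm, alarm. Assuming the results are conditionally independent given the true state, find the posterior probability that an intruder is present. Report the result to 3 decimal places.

Posterior P(H) ≈ 0.777

Let H be the event that an intruder is present; start with P(H) = 0.225. P('alarm'|H) = 0.96, P('alarm'|¬H) = 0.057.
Update on result 1 ('alarm'): P(H) ← 0.96·0.2250 / (0.96·0.2250 + 0.057·0.7750) = 0.21600/0.26017 = 0.8302.
Update on result 2 ('no-alarm'): P(H) ← 0.04·0.8302 / (0.04·0.8302 + 0.943·0.1698) = 0.033208/0.19332 = 0.1718.
Update on result 3 ('alarm'): P(H) ← 0.96·0.1718 / (0.96·0.1718 + 0.057·0.8282) = 0.16491/0.21212 = 0.7774.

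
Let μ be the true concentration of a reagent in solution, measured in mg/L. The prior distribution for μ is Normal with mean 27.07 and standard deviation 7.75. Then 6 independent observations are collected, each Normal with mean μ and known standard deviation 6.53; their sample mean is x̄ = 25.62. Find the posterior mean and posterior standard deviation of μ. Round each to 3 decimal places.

Posterior mean ≈ 25.773; posterior SD ≈ 2.521

With known σ, the Normal prior is conjugate. Weight on the data is w = (n/σ²)/(n/σ² + 1/τ₀²) = 0.140710/(0.140710+0.0166493) = 0.89420.
Posterior mean = w·x̄ + (1−w)·μ₀ = 0.89420·25.62 + 0.10580·27.07 = 25.773. Posterior variance = 1/(0.140710+0.0166493) = 6.35488, so SD = 2.521.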